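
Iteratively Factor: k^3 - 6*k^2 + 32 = (k - 4)*(k^2 - 2*k - 8) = (k - 4)^2*(k + 2)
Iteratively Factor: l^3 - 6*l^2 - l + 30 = (l - 5)*(l^2 - l - 6) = (l - 5)*(l - 3)*(l + 2)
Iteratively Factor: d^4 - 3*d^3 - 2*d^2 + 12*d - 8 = (d - 2)*(d^3 - d^2 - 4*d + 4) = (d - 2)*(d - 1)*(d^2 - 4) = (d - 2)*(d - 1)*(d + 2)*(d - 2)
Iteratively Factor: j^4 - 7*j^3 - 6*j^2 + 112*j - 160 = (j - 2)*(j^3 - 5*j^2 - 16*j + 80) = (j - 4)*(j - 2)*(j^2 - j - 20) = (j - 4)*(j - 2)*(j + 4)*(j - 5)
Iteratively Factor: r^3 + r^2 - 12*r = (r - 3)*(r^2 + 4*r) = (r - 3)*(r + 4)*(r)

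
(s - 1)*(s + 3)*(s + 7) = s^3 + 9*s^2 + 11*s - 21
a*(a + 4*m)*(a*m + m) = a^3*m + 4*a^2*m^2 + a^2*m + 4*a*m^2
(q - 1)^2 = q^2 - 2*q + 1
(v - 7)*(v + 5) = v^2 - 2*v - 35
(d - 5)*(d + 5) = d^2 - 25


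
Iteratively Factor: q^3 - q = (q + 1)*(q^2 - q) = q*(q + 1)*(q - 1)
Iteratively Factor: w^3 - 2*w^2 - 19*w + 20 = (w - 1)*(w^2 - w - 20) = (w - 1)*(w + 4)*(w - 5)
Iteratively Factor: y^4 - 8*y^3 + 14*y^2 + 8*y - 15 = (y - 1)*(y^3 - 7*y^2 + 7*y + 15) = (y - 5)*(y - 1)*(y^2 - 2*y - 3) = (y - 5)*(y - 1)*(y + 1)*(y - 3)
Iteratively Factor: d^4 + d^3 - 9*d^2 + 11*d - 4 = (d - 1)*(d^3 + 2*d^2 - 7*d + 4) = (d - 1)^2*(d^2 + 3*d - 4) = (d - 1)^2*(d + 4)*(d - 1)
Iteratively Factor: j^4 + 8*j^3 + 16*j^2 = (j + 4)*(j^3 + 4*j^2) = (j + 4)^2*(j^2) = j*(j + 4)^2*(j)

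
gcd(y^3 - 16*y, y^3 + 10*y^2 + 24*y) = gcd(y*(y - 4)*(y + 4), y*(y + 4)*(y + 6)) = y^2 + 4*y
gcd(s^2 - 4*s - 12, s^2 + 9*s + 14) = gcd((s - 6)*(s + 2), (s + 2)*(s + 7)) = s + 2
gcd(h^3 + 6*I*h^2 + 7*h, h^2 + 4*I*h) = h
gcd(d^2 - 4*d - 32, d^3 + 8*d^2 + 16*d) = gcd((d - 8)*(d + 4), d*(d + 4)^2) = d + 4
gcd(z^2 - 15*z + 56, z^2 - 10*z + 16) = z - 8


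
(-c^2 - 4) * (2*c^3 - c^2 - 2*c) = -2*c^5 + c^4 - 6*c^3 + 4*c^2 + 8*c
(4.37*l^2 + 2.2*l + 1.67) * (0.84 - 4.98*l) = -21.7626*l^3 - 7.2852*l^2 - 6.4686*l + 1.4028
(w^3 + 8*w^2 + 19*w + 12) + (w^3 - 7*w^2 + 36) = 2*w^3 + w^2 + 19*w + 48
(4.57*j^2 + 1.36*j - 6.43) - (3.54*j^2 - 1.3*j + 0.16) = 1.03*j^2 + 2.66*j - 6.59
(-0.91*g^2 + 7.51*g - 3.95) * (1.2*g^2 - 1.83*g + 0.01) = -1.092*g^4 + 10.6773*g^3 - 18.4924*g^2 + 7.3036*g - 0.0395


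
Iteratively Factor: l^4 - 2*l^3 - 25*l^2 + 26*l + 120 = (l - 3)*(l^3 + l^2 - 22*l - 40) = (l - 3)*(l + 4)*(l^2 - 3*l - 10) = (l - 3)*(l + 2)*(l + 4)*(l - 5)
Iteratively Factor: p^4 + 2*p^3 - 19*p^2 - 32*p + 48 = (p - 4)*(p^3 + 6*p^2 + 5*p - 12) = (p - 4)*(p + 3)*(p^2 + 3*p - 4) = (p - 4)*(p + 3)*(p + 4)*(p - 1)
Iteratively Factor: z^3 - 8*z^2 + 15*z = (z)*(z^2 - 8*z + 15) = z*(z - 3)*(z - 5)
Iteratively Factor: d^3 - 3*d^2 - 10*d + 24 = (d + 3)*(d^2 - 6*d + 8) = (d - 4)*(d + 3)*(d - 2)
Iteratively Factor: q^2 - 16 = (q - 4)*(q + 4)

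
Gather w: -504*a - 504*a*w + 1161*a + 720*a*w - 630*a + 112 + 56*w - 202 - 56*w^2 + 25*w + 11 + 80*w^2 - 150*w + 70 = 27*a + 24*w^2 + w*(216*a - 69) - 9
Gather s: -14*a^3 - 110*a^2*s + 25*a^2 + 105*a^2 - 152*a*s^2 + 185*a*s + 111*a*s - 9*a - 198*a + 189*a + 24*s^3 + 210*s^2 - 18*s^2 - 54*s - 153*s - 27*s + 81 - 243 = -14*a^3 + 130*a^2 - 18*a + 24*s^3 + s^2*(192 - 152*a) + s*(-110*a^2 + 296*a - 234) - 162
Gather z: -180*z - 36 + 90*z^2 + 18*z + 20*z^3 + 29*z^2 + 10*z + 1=20*z^3 + 119*z^2 - 152*z - 35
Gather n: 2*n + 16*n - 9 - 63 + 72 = 18*n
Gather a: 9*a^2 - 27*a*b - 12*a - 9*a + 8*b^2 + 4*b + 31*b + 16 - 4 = 9*a^2 + a*(-27*b - 21) + 8*b^2 + 35*b + 12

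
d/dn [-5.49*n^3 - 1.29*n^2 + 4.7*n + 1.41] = -16.47*n^2 - 2.58*n + 4.7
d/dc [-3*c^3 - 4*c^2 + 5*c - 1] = -9*c^2 - 8*c + 5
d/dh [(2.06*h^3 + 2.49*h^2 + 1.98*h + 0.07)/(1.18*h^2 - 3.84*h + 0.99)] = (2.4308*h^4 - 15.8208*h^3 - 5.7798*h^2 + 4.765*h + 2.229)/(1.3924*h^4 - 9.0624*h^3 + 17.082*h^2 - 7.6032*h + 0.9801)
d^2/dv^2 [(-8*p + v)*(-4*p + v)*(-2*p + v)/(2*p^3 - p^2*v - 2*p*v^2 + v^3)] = 6*p*(-11*p^3 + 12*p^2*v - 33*p*v^2 + 4*v^3)/(p^6 - 3*p^4*v^2 + 3*p^2*v^4 - v^6)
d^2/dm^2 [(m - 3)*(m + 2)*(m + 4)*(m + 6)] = 12*m^2 + 54*m + 16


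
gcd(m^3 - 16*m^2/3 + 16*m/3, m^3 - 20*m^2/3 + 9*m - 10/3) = 1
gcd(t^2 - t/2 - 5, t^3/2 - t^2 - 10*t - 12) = t + 2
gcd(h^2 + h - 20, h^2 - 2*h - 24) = 1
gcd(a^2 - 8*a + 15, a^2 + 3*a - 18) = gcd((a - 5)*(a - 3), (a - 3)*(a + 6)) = a - 3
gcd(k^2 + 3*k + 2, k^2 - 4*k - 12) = k + 2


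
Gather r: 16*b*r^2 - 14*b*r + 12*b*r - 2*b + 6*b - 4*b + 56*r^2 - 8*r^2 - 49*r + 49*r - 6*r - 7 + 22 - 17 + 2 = r^2*(16*b + 48) + r*(-2*b - 6)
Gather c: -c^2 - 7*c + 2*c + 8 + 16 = -c^2 - 5*c + 24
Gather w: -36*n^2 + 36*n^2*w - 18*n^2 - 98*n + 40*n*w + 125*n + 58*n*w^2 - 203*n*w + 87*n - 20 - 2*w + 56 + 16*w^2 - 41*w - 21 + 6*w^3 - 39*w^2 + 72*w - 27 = -54*n^2 + 114*n + 6*w^3 + w^2*(58*n - 23) + w*(36*n^2 - 163*n + 29) - 12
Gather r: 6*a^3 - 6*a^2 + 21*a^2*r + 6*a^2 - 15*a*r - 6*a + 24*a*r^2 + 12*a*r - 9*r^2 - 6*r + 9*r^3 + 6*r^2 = 6*a^3 - 6*a + 9*r^3 + r^2*(24*a - 3) + r*(21*a^2 - 3*a - 6)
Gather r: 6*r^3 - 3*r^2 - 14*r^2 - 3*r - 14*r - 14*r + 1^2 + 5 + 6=6*r^3 - 17*r^2 - 31*r + 12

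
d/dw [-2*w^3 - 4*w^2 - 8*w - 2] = -6*w^2 - 8*w - 8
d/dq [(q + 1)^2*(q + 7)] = 3*(q + 1)*(q + 5)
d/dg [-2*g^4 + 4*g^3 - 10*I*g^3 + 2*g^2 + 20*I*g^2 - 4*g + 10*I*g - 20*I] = -8*g^3 + g^2*(12 - 30*I) + g*(4 + 40*I) - 4 + 10*I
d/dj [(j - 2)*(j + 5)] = 2*j + 3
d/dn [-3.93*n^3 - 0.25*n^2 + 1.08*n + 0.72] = -11.79*n^2 - 0.5*n + 1.08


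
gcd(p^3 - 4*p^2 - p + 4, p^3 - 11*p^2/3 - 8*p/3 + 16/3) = p^2 - 5*p + 4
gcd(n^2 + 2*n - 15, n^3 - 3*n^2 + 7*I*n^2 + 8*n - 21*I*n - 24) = n - 3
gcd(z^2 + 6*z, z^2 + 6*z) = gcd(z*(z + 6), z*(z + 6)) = z^2 + 6*z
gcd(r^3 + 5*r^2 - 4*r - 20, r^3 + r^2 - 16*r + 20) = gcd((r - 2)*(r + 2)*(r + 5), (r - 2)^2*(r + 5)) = r^2 + 3*r - 10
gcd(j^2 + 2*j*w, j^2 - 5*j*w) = j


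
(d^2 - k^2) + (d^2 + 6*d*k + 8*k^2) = 2*d^2 + 6*d*k + 7*k^2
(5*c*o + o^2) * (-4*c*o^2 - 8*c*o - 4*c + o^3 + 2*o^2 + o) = -20*c^2*o^3 - 40*c^2*o^2 - 20*c^2*o + c*o^4 + 2*c*o^3 + c*o^2 + o^5 + 2*o^4 + o^3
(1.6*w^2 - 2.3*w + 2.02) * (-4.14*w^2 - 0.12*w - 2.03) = -6.624*w^4 + 9.33*w^3 - 11.3348*w^2 + 4.4266*w - 4.1006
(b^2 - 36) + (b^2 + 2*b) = 2*b^2 + 2*b - 36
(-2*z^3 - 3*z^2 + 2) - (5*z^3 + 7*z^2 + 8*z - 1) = -7*z^3 - 10*z^2 - 8*z + 3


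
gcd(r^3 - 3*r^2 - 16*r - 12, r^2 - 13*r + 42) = r - 6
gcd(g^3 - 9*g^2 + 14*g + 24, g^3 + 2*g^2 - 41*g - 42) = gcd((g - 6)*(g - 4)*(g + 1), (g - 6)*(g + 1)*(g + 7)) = g^2 - 5*g - 6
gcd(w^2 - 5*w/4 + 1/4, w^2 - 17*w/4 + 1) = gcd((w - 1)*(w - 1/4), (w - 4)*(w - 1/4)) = w - 1/4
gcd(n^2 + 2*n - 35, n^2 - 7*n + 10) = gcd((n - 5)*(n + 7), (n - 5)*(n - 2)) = n - 5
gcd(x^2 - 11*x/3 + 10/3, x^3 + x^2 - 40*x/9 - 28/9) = x - 2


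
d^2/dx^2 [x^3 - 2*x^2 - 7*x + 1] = 6*x - 4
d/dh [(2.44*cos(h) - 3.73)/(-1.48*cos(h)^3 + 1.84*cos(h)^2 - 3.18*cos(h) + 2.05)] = (-7.2224*cos(h)^3 + 21.0508*cos(h)^2 - 13.7264*cos(h) + 6.8594)*sin(h)/(2.1904*cos(h)^6 - 5.4464*cos(h)^5 + 12.7984*cos(h)^4 - 17.7704*cos(h)^3 + 17.6564*cos(h)^2 - 13.038*cos(h) + 4.2025)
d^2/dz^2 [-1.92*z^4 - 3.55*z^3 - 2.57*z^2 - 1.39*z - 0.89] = -23.04*z^2 - 21.3*z - 5.14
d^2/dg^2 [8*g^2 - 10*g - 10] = 16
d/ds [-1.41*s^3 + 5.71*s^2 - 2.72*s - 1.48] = -4.23*s^2 + 11.42*s - 2.72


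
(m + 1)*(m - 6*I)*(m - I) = m^3 + m^2 - 7*I*m^2 - 6*m - 7*I*m - 6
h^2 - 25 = (h - 5)*(h + 5)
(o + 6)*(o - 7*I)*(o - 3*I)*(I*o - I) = I*o^4 + 10*o^3 + 5*I*o^3 + 50*o^2 - 27*I*o^2 - 60*o - 105*I*o + 126*I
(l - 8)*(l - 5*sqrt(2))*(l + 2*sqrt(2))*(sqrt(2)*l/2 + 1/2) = sqrt(2)*l^4/2 - 4*sqrt(2)*l^3 - 5*l^3/2 - 23*sqrt(2)*l^2/2 + 20*l^2 - 10*l + 92*sqrt(2)*l + 80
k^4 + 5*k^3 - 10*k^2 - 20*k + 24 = (k - 2)*(k - 1)*(k + 2)*(k + 6)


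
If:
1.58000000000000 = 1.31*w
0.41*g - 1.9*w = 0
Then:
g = 5.59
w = 1.21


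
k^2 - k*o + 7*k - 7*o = (k + 7)*(k - o)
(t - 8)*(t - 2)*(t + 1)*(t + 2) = t^4 - 7*t^3 - 12*t^2 + 28*t + 32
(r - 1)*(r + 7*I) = r^2 - r + 7*I*r - 7*I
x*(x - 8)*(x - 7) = x^3 - 15*x^2 + 56*x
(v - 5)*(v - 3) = v^2 - 8*v + 15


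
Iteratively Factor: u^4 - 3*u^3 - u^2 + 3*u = (u - 3)*(u^3 - u) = (u - 3)*(u - 1)*(u^2 + u) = (u - 3)*(u - 1)*(u + 1)*(u)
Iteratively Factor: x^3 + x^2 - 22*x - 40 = (x + 4)*(x^2 - 3*x - 10) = (x - 5)*(x + 4)*(x + 2)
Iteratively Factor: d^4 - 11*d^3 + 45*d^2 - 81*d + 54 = (d - 3)*(d^3 - 8*d^2 + 21*d - 18) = (d - 3)^2*(d^2 - 5*d + 6) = (d - 3)^2*(d - 2)*(d - 3)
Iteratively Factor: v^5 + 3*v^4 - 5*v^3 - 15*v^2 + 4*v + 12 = (v + 1)*(v^4 + 2*v^3 - 7*v^2 - 8*v + 12) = (v + 1)*(v + 3)*(v^3 - v^2 - 4*v + 4) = (v + 1)*(v + 2)*(v + 3)*(v^2 - 3*v + 2) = (v - 1)*(v + 1)*(v + 2)*(v + 3)*(v - 2)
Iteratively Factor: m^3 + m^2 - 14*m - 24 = (m + 2)*(m^2 - m - 12) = (m + 2)*(m + 3)*(m - 4)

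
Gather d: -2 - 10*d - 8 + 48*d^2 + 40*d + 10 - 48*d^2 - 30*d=0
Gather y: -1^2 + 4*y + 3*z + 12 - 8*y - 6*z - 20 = -4*y - 3*z - 9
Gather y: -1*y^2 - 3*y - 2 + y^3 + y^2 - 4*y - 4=y^3 - 7*y - 6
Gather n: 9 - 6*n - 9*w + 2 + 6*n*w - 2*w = n*(6*w - 6) - 11*w + 11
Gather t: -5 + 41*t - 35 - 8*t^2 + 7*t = -8*t^2 + 48*t - 40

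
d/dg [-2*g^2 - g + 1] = -4*g - 1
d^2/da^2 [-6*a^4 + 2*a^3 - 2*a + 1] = 12*a*(1 - 6*a)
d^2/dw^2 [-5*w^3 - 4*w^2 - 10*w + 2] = -30*w - 8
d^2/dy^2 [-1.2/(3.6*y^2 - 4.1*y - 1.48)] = (-31.104*y^2 + 35.424*y + 1.2*(7.2*y - 4.1)*(14.4*y - 8.2) + 12.7872)/(-3.6*y^2 + 4.1*y + 1.48)^3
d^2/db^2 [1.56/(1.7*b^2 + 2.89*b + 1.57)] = (-9.0168*b^2 - 15.32856*b + 1.56*(3.4*b + 2.89)*(6.8*b + 5.78) - 8.32728)/(1.7*b^2 + 2.89*b + 1.57)^3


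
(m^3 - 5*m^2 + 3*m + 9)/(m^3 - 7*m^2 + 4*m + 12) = (m^2 - 6*m + 9)/(m^2 - 8*m + 12)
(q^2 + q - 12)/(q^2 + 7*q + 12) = (q - 3)/(q + 3)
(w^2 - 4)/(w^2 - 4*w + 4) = (w + 2)/(w - 2)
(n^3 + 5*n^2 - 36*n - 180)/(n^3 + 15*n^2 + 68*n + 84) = (n^2 - n - 30)/(n^2 + 9*n + 14)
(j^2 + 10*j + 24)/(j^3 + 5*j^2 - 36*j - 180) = (j + 4)/(j^2 - j - 30)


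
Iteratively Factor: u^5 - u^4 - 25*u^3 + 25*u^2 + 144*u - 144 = (u + 4)*(u^4 - 5*u^3 - 5*u^2 + 45*u - 36) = (u - 1)*(u + 4)*(u^3 - 4*u^2 - 9*u + 36) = (u - 4)*(u - 1)*(u + 4)*(u^2 - 9) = (u - 4)*(u - 3)*(u - 1)*(u + 4)*(u + 3)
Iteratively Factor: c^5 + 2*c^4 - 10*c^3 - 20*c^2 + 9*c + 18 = (c - 1)*(c^4 + 3*c^3 - 7*c^2 - 27*c - 18) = (c - 1)*(c + 1)*(c^3 + 2*c^2 - 9*c - 18) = (c - 1)*(c + 1)*(c + 2)*(c^2 - 9) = (c - 3)*(c - 1)*(c + 1)*(c + 2)*(c + 3)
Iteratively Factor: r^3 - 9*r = (r + 3)*(r^2 - 3*r) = (r - 3)*(r + 3)*(r)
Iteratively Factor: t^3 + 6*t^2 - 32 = (t + 4)*(t^2 + 2*t - 8) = (t - 2)*(t + 4)*(t + 4)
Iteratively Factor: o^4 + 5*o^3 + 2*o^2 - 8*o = (o)*(o^3 + 5*o^2 + 2*o - 8) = o*(o + 4)*(o^2 + o - 2) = o*(o + 2)*(o + 4)*(o - 1)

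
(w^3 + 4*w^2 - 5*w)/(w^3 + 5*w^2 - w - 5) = w/(w + 1)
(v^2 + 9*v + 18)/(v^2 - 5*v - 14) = (v^2 + 9*v + 18)/(v^2 - 5*v - 14)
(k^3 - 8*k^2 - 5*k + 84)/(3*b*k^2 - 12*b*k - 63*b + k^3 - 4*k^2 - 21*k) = (k - 4)/(3*b + k)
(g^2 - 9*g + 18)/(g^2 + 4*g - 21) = (g - 6)/(g + 7)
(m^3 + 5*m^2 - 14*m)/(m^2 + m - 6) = m*(m + 7)/(m + 3)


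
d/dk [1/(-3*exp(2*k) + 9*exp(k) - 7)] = (6*exp(k) - 9)*exp(k)/(3*exp(2*k) - 9*exp(k) + 7)^2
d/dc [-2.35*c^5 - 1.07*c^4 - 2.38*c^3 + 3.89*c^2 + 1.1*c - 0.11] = -11.75*c^4 - 4.28*c^3 - 7.14*c^2 + 7.78*c + 1.1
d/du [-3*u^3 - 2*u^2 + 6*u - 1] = -9*u^2 - 4*u + 6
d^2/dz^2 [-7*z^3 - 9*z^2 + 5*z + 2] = -42*z - 18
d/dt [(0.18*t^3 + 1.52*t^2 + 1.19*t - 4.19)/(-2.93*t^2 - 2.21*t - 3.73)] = (-0.5274*t^4 - 0.7956*t^3 - 1.8867*t^2 - 35.8926*t - 13.6986)/(8.5849*t^4 + 12.9506*t^3 + 26.7419*t^2 + 16.4866*t + 13.9129)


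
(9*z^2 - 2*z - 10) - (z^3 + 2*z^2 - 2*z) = -z^3 + 7*z^2 - 10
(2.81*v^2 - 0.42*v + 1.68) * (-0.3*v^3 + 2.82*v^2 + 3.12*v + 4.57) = -0.843*v^5 + 8.0502*v^4 + 7.0788*v^3 + 16.2689*v^2 + 3.3222*v + 7.6776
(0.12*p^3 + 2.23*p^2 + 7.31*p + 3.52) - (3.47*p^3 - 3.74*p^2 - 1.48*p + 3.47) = -3.35*p^3 + 5.97*p^2 + 8.79*p + 0.0499999999999998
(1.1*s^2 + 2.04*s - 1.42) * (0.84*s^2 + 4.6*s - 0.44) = 0.924*s^4 + 6.7736*s^3 + 7.7072*s^2 - 7.4296*s + 0.6248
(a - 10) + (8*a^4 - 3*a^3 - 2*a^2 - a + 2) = 8*a^4 - 3*a^3 - 2*a^2 - 8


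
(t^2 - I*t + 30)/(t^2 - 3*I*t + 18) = (t + 5*I)/(t + 3*I)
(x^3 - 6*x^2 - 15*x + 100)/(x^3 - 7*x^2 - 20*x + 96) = (x^2 - 10*x + 25)/(x^2 - 11*x + 24)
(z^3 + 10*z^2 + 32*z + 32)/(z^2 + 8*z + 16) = z + 2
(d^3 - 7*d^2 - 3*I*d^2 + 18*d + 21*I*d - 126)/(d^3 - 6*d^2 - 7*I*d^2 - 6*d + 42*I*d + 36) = (d^2 + d*(-7 + 3*I) - 21*I)/(d^2 - d*(6 + I) + 6*I)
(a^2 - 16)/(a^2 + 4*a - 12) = (a^2 - 16)/(a^2 + 4*a - 12)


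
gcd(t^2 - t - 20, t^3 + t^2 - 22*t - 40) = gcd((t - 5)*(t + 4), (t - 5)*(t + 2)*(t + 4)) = t^2 - t - 20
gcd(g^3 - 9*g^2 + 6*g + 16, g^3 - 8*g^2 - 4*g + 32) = g^2 - 10*g + 16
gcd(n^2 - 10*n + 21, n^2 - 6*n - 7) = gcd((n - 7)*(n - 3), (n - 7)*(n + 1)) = n - 7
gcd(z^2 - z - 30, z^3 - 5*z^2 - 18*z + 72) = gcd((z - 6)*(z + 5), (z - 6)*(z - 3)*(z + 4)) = z - 6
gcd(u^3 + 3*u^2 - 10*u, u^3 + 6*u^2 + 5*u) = u^2 + 5*u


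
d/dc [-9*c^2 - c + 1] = -18*c - 1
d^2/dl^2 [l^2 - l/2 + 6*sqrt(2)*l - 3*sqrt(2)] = 2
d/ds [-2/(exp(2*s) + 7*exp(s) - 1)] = (4*exp(s) + 14)*exp(s)/(exp(2*s) + 7*exp(s) - 1)^2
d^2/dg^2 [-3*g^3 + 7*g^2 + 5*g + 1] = 14 - 18*g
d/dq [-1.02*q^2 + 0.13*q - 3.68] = 0.13 - 2.04*q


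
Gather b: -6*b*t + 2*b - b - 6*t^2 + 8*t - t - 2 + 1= b*(1 - 6*t) - 6*t^2 + 7*t - 1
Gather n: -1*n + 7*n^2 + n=7*n^2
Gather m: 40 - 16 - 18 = 6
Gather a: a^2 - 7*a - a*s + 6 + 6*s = a^2 + a*(-s - 7) + 6*s + 6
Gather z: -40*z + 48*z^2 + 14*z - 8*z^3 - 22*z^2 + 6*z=-8*z^3 + 26*z^2 - 20*z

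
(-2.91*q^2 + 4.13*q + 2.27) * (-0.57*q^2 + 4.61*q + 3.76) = 1.6587*q^4 - 15.7692*q^3 + 6.8038*q^2 + 25.9935*q + 8.5352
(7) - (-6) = 13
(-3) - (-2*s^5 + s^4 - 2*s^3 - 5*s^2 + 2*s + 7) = 2*s^5 - s^4 + 2*s^3 + 5*s^2 - 2*s - 10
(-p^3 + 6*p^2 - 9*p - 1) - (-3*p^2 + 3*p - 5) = -p^3 + 9*p^2 - 12*p + 4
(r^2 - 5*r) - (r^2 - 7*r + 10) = 2*r - 10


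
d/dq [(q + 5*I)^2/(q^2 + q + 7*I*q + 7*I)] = (q^2*(1 - 3*I) + q*(50 + 14*I) - 45 + 175*I)/(q^4 + q^3*(2 + 14*I) + q^2*(-48 + 28*I) + q*(-98 + 14*I) - 49)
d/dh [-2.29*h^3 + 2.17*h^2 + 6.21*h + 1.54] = -6.87*h^2 + 4.34*h + 6.21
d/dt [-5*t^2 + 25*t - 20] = 25 - 10*t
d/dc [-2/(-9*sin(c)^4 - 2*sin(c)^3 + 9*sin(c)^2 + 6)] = 12*(-sin(c) + 3*cos(2*c))*sin(c)*cos(c)/(9*sin(c)^4 + 2*sin(c)^3 - 9*sin(c)^2 - 6)^2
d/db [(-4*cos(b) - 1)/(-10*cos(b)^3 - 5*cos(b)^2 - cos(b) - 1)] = (70*cos(b) + 25*cos(2*b) + 20*cos(3*b) + 22)*sin(b)/(10*cos(b)^3 + 5*cos(b)^2 + cos(b) + 1)^2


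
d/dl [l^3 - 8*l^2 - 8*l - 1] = 3*l^2 - 16*l - 8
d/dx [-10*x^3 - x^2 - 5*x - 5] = -30*x^2 - 2*x - 5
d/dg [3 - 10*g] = -10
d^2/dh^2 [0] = 0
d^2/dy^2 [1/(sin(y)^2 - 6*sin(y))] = 2*(-2*sin(y) + 9 - 15/sin(y) - 18/sin(y)^2 + 36/sin(y)^3)/(sin(y) - 6)^3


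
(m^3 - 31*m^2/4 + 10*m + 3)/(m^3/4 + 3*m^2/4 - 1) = (4*m^3 - 31*m^2 + 40*m + 12)/(m^3 + 3*m^2 - 4)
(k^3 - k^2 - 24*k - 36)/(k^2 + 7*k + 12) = (k^2 - 4*k - 12)/(k + 4)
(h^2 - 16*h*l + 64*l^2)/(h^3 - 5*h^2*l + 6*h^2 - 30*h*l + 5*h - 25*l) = (h^2 - 16*h*l + 64*l^2)/(h^3 - 5*h^2*l + 6*h^2 - 30*h*l + 5*h - 25*l)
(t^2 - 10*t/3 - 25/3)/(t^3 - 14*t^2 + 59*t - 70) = (t + 5/3)/(t^2 - 9*t + 14)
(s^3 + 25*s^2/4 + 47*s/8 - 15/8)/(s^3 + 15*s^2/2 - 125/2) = (8*s^2 + 10*s - 3)/(4*(2*s^2 + 5*s - 25))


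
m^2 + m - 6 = (m - 2)*(m + 3)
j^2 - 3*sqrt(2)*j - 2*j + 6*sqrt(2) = (j - 2)*(j - 3*sqrt(2))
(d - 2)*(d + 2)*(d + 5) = d^3 + 5*d^2 - 4*d - 20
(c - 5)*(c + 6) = c^2 + c - 30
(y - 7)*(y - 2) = y^2 - 9*y + 14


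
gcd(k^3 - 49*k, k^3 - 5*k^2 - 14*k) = k^2 - 7*k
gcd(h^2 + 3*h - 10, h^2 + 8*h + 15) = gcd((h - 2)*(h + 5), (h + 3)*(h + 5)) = h + 5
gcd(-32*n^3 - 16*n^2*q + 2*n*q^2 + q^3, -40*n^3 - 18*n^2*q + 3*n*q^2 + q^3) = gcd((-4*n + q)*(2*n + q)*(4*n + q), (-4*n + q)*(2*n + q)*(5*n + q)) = -8*n^2 - 2*n*q + q^2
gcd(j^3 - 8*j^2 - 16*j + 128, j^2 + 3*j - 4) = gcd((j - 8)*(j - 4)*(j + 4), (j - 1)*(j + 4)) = j + 4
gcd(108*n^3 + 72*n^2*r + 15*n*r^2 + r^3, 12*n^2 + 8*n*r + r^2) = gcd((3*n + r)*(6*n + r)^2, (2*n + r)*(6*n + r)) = 6*n + r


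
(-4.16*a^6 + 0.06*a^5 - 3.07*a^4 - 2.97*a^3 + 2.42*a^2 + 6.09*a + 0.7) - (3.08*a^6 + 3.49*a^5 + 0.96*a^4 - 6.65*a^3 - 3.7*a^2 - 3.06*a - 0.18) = -7.24*a^6 - 3.43*a^5 - 4.03*a^4 + 3.68*a^3 + 6.12*a^2 + 9.15*a + 0.88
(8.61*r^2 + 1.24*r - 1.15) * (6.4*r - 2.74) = 55.104*r^3 - 15.6554*r^2 - 10.7576*r + 3.151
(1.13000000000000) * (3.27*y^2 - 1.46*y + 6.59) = 3.6951*y^2 - 1.6498*y + 7.4467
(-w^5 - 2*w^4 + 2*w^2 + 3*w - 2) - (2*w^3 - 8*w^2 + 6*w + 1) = -w^5 - 2*w^4 - 2*w^3 + 10*w^2 - 3*w - 3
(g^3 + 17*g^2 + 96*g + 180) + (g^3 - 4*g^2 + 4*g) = 2*g^3 + 13*g^2 + 100*g + 180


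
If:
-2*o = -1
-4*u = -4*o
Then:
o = 1/2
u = 1/2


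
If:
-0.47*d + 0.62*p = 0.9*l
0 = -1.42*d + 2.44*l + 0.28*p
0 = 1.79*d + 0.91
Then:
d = -0.51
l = -0.22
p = -0.70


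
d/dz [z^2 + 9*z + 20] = 2*z + 9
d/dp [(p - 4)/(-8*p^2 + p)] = 4*(2*p^2 - 16*p + 1)/(p^2*(64*p^2 - 16*p + 1))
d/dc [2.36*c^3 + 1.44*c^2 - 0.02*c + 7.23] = 7.08*c^2 + 2.88*c - 0.02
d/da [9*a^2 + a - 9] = 18*a + 1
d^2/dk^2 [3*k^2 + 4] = 6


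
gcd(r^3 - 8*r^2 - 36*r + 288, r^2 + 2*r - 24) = r + 6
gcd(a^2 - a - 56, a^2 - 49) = a + 7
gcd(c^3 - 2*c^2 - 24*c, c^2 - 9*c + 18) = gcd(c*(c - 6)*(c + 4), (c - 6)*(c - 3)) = c - 6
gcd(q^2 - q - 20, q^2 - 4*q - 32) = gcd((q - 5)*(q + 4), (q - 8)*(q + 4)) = q + 4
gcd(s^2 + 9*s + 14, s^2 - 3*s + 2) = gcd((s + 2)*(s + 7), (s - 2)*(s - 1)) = 1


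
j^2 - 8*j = j*(j - 8)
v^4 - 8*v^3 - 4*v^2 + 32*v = v*(v - 8)*(v - 2)*(v + 2)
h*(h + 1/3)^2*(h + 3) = h^4 + 11*h^3/3 + 19*h^2/9 + h/3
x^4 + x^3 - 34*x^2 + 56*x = x*(x - 4)*(x - 2)*(x + 7)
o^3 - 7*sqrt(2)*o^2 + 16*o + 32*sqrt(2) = (o - 4*sqrt(2))^2*(o + sqrt(2))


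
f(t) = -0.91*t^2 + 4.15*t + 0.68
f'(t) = 4.15 - 1.82*t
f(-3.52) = -25.20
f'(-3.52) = 10.56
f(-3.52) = -25.20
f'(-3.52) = 10.56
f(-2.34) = -14.01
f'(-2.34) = 8.41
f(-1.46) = -7.32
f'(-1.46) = 6.81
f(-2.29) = -13.60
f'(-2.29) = 8.32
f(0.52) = 2.59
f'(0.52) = 3.20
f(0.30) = 1.84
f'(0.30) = 3.60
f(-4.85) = -40.85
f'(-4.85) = 12.98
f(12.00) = -80.56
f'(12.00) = -17.69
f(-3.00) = -19.96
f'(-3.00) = 9.61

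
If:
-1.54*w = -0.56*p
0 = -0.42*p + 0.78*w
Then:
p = 0.00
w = 0.00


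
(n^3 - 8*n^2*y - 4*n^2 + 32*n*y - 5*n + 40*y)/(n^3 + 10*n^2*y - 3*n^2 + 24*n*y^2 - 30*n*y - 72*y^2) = (n^3 - 8*n^2*y - 4*n^2 + 32*n*y - 5*n + 40*y)/(n^3 + 10*n^2*y - 3*n^2 + 24*n*y^2 - 30*n*y - 72*y^2)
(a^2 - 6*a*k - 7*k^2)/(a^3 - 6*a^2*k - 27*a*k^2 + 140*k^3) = (a + k)/(a^2 + a*k - 20*k^2)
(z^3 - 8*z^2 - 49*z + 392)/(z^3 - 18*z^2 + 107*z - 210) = (z^2 - z - 56)/(z^2 - 11*z + 30)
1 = 1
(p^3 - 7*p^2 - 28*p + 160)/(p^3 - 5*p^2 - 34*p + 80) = (p - 4)/(p - 2)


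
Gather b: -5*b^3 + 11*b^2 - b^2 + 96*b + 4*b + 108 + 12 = -5*b^3 + 10*b^2 + 100*b + 120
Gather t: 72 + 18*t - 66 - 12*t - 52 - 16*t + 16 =-10*t - 30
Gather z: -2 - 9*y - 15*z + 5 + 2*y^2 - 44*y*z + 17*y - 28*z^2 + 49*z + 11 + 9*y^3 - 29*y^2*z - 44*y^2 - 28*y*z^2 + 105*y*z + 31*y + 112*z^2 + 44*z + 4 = 9*y^3 - 42*y^2 + 39*y + z^2*(84 - 28*y) + z*(-29*y^2 + 61*y + 78) + 18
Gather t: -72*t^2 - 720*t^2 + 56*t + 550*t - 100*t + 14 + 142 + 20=-792*t^2 + 506*t + 176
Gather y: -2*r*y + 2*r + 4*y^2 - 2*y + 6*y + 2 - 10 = 2*r + 4*y^2 + y*(4 - 2*r) - 8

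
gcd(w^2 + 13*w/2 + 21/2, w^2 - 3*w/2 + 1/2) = 1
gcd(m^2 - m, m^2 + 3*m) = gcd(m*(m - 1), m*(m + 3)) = m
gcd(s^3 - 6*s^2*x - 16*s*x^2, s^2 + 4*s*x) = s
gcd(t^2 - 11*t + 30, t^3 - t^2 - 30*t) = t - 6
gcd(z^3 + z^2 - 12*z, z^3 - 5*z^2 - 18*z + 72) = z^2 + z - 12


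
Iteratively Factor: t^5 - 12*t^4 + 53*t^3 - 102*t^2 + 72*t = (t)*(t^4 - 12*t^3 + 53*t^2 - 102*t + 72) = t*(t - 3)*(t^3 - 9*t^2 + 26*t - 24) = t*(t - 3)^2*(t^2 - 6*t + 8) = t*(t - 4)*(t - 3)^2*(t - 2)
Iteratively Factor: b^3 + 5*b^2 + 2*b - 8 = (b + 2)*(b^2 + 3*b - 4) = (b + 2)*(b + 4)*(b - 1)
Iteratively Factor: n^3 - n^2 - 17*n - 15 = (n + 3)*(n^2 - 4*n - 5) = (n - 5)*(n + 3)*(n + 1)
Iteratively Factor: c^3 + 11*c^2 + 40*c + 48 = (c + 4)*(c^2 + 7*c + 12) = (c + 4)^2*(c + 3)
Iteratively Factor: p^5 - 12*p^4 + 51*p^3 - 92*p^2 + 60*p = (p)*(p^4 - 12*p^3 + 51*p^2 - 92*p + 60) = p*(p - 2)*(p^3 - 10*p^2 + 31*p - 30) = p*(p - 3)*(p - 2)*(p^2 - 7*p + 10) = p*(p - 5)*(p - 3)*(p - 2)*(p - 2)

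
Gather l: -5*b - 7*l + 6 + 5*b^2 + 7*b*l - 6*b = 5*b^2 - 11*b + l*(7*b - 7) + 6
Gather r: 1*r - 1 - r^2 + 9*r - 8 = -r^2 + 10*r - 9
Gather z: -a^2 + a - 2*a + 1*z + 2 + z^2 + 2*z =-a^2 - a + z^2 + 3*z + 2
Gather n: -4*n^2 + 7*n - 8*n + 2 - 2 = -4*n^2 - n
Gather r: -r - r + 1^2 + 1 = 2 - 2*r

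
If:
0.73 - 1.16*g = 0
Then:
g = 0.63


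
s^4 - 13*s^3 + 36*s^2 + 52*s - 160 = (s - 8)*(s - 5)*(s - 2)*(s + 2)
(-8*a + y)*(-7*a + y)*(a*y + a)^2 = 56*a^4*y^2 + 112*a^4*y + 56*a^4 - 15*a^3*y^3 - 30*a^3*y^2 - 15*a^3*y + a^2*y^4 + 2*a^2*y^3 + a^2*y^2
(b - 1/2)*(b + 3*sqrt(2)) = b^2 - b/2 + 3*sqrt(2)*b - 3*sqrt(2)/2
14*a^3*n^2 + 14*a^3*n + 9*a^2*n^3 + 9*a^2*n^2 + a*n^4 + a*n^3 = n*(2*a + n)*(7*a + n)*(a*n + a)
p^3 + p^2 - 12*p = p*(p - 3)*(p + 4)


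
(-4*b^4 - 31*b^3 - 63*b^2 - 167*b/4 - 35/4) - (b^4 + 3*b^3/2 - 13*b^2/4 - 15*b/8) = -5*b^4 - 65*b^3/2 - 239*b^2/4 - 319*b/8 - 35/4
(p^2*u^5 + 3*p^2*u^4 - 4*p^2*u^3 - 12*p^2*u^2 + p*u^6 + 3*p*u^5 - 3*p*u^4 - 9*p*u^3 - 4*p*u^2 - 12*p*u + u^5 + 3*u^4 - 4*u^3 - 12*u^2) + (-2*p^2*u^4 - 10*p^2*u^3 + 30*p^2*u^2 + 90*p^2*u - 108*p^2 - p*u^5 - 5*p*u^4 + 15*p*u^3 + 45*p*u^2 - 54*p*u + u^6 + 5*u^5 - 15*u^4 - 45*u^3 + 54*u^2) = p^2*u^5 + p^2*u^4 - 14*p^2*u^3 + 18*p^2*u^2 + 90*p^2*u - 108*p^2 + p*u^6 + 2*p*u^5 - 8*p*u^4 + 6*p*u^3 + 41*p*u^2 - 66*p*u + u^6 + 6*u^5 - 12*u^4 - 49*u^3 + 42*u^2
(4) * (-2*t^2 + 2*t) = -8*t^2 + 8*t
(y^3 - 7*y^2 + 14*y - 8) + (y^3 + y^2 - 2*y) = 2*y^3 - 6*y^2 + 12*y - 8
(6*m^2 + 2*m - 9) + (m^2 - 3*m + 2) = 7*m^2 - m - 7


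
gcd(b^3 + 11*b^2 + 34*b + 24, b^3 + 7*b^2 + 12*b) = b + 4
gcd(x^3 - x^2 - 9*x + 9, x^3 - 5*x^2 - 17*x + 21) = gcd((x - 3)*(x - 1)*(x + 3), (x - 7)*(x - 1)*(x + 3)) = x^2 + 2*x - 3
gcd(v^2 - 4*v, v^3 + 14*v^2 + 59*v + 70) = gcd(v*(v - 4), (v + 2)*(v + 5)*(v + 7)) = 1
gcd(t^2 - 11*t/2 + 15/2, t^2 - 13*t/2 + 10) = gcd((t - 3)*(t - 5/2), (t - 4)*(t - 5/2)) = t - 5/2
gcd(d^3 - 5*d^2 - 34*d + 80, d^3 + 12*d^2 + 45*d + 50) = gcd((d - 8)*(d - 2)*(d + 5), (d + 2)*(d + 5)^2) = d + 5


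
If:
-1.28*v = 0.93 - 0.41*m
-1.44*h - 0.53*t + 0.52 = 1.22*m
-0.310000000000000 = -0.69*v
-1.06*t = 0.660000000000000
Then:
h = -2.52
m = 3.67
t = -0.62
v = 0.45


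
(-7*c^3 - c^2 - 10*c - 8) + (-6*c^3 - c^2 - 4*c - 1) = -13*c^3 - 2*c^2 - 14*c - 9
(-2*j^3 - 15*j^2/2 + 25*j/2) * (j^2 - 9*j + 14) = -2*j^5 + 21*j^4/2 + 52*j^3 - 435*j^2/2 + 175*j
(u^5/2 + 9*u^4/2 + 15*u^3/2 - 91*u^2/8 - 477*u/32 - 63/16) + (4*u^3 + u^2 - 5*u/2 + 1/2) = u^5/2 + 9*u^4/2 + 23*u^3/2 - 83*u^2/8 - 557*u/32 - 55/16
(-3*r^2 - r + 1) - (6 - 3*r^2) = -r - 5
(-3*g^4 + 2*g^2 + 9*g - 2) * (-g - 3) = 3*g^5 + 9*g^4 - 2*g^3 - 15*g^2 - 25*g + 6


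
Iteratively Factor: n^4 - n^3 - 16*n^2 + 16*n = (n - 1)*(n^3 - 16*n) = (n - 4)*(n - 1)*(n^2 + 4*n) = n*(n - 4)*(n - 1)*(n + 4)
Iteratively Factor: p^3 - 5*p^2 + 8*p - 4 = (p - 2)*(p^2 - 3*p + 2) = (p - 2)^2*(p - 1)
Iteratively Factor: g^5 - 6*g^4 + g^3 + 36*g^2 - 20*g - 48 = (g + 2)*(g^4 - 8*g^3 + 17*g^2 + 2*g - 24) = (g - 3)*(g + 2)*(g^3 - 5*g^2 + 2*g + 8) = (g - 4)*(g - 3)*(g + 2)*(g^2 - g - 2) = (g - 4)*(g - 3)*(g + 1)*(g + 2)*(g - 2)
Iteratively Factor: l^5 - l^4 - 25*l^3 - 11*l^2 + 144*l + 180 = (l - 5)*(l^4 + 4*l^3 - 5*l^2 - 36*l - 36) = (l - 5)*(l - 3)*(l^3 + 7*l^2 + 16*l + 12) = (l - 5)*(l - 3)*(l + 2)*(l^2 + 5*l + 6) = (l - 5)*(l - 3)*(l + 2)*(l + 3)*(l + 2)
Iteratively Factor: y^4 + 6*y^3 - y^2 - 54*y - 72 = (y + 2)*(y^3 + 4*y^2 - 9*y - 36) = (y + 2)*(y + 4)*(y^2 - 9) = (y - 3)*(y + 2)*(y + 4)*(y + 3)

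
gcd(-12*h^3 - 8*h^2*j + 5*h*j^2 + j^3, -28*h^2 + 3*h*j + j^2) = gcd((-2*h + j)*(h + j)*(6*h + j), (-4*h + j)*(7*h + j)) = 1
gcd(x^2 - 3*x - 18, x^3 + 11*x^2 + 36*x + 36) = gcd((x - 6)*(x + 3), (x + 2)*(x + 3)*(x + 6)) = x + 3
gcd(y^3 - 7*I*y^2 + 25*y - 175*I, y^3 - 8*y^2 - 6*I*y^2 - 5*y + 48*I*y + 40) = y - 5*I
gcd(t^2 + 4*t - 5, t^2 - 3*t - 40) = t + 5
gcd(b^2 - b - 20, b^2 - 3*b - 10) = b - 5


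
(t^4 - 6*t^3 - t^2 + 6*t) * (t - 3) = t^5 - 9*t^4 + 17*t^3 + 9*t^2 - 18*t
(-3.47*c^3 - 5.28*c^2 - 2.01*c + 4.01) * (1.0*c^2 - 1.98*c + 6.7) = -3.47*c^5 + 1.5906*c^4 - 14.8046*c^3 - 27.3862*c^2 - 21.4068*c + 26.867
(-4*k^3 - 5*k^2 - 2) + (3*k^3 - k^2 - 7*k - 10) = -k^3 - 6*k^2 - 7*k - 12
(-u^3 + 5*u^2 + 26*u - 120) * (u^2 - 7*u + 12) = -u^5 + 12*u^4 - 21*u^3 - 242*u^2 + 1152*u - 1440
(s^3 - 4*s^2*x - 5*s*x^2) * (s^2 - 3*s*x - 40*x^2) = s^5 - 7*s^4*x - 33*s^3*x^2 + 175*s^2*x^3 + 200*s*x^4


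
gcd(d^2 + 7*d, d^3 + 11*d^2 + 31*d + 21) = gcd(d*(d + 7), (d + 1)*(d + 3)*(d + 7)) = d + 7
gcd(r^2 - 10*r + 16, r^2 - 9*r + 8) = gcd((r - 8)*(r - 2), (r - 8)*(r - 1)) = r - 8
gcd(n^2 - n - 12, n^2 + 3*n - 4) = 1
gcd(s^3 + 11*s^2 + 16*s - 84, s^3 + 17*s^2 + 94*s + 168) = s^2 + 13*s + 42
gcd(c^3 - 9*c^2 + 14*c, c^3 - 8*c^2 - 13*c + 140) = c - 7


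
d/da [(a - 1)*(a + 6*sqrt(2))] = 2*a - 1 + 6*sqrt(2)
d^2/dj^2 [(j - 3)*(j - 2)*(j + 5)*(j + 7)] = 12*j^2 + 42*j - 38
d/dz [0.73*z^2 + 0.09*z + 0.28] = 1.46*z + 0.09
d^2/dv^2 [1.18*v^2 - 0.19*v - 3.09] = 2.36000000000000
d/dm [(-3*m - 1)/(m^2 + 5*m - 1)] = (3*m^2 + 2*m + 8)/(m^4 + 10*m^3 + 23*m^2 - 10*m + 1)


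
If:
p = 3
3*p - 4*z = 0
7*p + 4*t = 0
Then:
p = 3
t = -21/4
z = 9/4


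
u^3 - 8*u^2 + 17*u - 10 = (u - 5)*(u - 2)*(u - 1)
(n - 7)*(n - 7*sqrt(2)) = n^2 - 7*sqrt(2)*n - 7*n + 49*sqrt(2)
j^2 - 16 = (j - 4)*(j + 4)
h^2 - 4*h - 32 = (h - 8)*(h + 4)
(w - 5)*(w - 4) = w^2 - 9*w + 20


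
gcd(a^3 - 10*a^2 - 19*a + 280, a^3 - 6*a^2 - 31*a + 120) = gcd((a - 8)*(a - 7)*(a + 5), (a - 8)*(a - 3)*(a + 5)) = a^2 - 3*a - 40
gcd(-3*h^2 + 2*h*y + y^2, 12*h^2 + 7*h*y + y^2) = 3*h + y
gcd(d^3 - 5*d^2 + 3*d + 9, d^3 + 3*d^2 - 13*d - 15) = d^2 - 2*d - 3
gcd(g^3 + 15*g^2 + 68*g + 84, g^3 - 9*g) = 1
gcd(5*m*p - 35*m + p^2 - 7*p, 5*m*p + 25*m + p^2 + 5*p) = 5*m + p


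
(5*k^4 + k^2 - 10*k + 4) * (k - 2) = 5*k^5 - 10*k^4 + k^3 - 12*k^2 + 24*k - 8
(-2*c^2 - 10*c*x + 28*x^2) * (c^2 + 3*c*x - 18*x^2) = -2*c^4 - 16*c^3*x + 34*c^2*x^2 + 264*c*x^3 - 504*x^4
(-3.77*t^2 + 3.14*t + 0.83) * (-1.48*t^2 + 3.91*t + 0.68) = 5.5796*t^4 - 19.3879*t^3 + 8.4854*t^2 + 5.3805*t + 0.5644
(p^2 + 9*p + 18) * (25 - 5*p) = -5*p^3 - 20*p^2 + 135*p + 450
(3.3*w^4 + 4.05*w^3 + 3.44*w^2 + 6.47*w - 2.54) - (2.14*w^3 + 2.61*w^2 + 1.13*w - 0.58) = 3.3*w^4 + 1.91*w^3 + 0.83*w^2 + 5.34*w - 1.96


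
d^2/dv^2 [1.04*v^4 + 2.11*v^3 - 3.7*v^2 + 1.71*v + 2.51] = 12.48*v^2 + 12.66*v - 7.4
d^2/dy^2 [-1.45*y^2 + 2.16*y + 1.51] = -2.90000000000000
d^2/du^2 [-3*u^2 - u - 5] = -6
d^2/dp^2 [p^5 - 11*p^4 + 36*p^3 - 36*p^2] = 20*p^3 - 132*p^2 + 216*p - 72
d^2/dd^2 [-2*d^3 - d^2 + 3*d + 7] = -12*d - 2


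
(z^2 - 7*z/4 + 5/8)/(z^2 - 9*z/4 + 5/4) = (z - 1/2)/(z - 1)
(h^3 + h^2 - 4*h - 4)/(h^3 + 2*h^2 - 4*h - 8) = (h + 1)/(h + 2)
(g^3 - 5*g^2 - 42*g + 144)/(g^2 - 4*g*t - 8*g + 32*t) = (-g^2 - 3*g + 18)/(-g + 4*t)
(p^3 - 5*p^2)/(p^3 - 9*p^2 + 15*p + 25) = p^2/(p^2 - 4*p - 5)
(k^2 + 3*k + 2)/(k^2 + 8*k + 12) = (k + 1)/(k + 6)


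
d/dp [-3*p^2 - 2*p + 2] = -6*p - 2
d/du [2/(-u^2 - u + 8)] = 2*(2*u + 1)/(u^2 + u - 8)^2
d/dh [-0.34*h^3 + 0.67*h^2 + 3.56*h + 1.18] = -1.02*h^2 + 1.34*h + 3.56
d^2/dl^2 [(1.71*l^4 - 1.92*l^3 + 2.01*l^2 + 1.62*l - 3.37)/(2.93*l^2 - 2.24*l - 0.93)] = (29.360358*l^6 - 67.338432*l^5 + 23.5231020000001*l^4 + 81.464292*l^3 - 146.9751*l^2 + 149.230284*l - 55.45712)/(25.153757*l^6 - 57.690528*l^5 + 20.152833*l^4 + 25.383232*l^3 - 6.396633*l^2 - 5.812128*l - 0.804357)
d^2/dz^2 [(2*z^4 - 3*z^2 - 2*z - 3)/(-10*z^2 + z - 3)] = 4*(-100*z^6 + 30*z^5 - 93*z^4 + 139*z^3 + 261*z^2 - 135*z - 27)/(1000*z^6 - 300*z^5 + 930*z^4 - 181*z^3 + 279*z^2 - 27*z + 27)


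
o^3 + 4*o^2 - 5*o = o*(o - 1)*(o + 5)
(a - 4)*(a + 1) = a^2 - 3*a - 4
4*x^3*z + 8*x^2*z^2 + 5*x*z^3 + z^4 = z*(x + z)*(2*x + z)^2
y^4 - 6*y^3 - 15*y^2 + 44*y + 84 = (y - 7)*(y - 3)*(y + 2)^2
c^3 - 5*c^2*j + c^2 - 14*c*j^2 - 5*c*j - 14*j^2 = (c + 1)*(c - 7*j)*(c + 2*j)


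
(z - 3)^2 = z^2 - 6*z + 9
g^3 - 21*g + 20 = (g - 4)*(g - 1)*(g + 5)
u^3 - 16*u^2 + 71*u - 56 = (u - 8)*(u - 7)*(u - 1)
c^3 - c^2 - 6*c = c*(c - 3)*(c + 2)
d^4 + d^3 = d^3*(d + 1)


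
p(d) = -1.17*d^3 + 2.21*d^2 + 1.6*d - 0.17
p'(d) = -3.51*d^2 + 4.42*d + 1.6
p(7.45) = -349.38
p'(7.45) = -160.28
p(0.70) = 1.63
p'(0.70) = 2.97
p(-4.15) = 114.88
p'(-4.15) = -77.19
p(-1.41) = 5.25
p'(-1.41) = -11.61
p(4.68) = -64.21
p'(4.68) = -54.59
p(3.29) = -12.65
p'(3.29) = -21.85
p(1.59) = 3.26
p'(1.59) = -0.25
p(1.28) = 3.05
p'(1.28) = 1.51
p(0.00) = -0.17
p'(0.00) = 1.60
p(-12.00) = 2320.63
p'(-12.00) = -556.88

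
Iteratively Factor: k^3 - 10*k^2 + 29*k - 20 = (k - 5)*(k^2 - 5*k + 4) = (k - 5)*(k - 4)*(k - 1)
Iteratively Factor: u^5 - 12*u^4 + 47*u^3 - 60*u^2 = (u - 4)*(u^4 - 8*u^3 + 15*u^2) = u*(u - 4)*(u^3 - 8*u^2 + 15*u) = u*(u - 5)*(u - 4)*(u^2 - 3*u) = u*(u - 5)*(u - 4)*(u - 3)*(u)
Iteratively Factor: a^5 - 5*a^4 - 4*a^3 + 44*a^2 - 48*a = (a)*(a^4 - 5*a^3 - 4*a^2 + 44*a - 48) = a*(a - 2)*(a^3 - 3*a^2 - 10*a + 24) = a*(a - 4)*(a - 2)*(a^2 + a - 6) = a*(a - 4)*(a - 2)*(a + 3)*(a - 2)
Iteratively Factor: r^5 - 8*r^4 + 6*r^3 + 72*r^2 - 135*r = (r)*(r^4 - 8*r^3 + 6*r^2 + 72*r - 135) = r*(r + 3)*(r^3 - 11*r^2 + 39*r - 45) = r*(r - 3)*(r + 3)*(r^2 - 8*r + 15) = r*(r - 3)^2*(r + 3)*(r - 5)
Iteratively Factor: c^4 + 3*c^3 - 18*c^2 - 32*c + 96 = (c - 3)*(c^3 + 6*c^2 - 32) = (c - 3)*(c + 4)*(c^2 + 2*c - 8) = (c - 3)*(c + 4)^2*(c - 2)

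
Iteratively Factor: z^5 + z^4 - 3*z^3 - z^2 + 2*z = (z - 1)*(z^4 + 2*z^3 - z^2 - 2*z) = z*(z - 1)*(z^3 + 2*z^2 - z - 2) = z*(z - 1)^2*(z^2 + 3*z + 2) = z*(z - 1)^2*(z + 1)*(z + 2)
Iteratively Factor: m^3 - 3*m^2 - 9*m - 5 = (m + 1)*(m^2 - 4*m - 5) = (m + 1)^2*(m - 5)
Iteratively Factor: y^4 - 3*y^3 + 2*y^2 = (y)*(y^3 - 3*y^2 + 2*y) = y*(y - 1)*(y^2 - 2*y) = y^2*(y - 1)*(y - 2)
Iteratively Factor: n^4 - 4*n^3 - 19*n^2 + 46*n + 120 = (n - 5)*(n^3 + n^2 - 14*n - 24) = (n - 5)*(n - 4)*(n^2 + 5*n + 6) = (n - 5)*(n - 4)*(n + 3)*(n + 2)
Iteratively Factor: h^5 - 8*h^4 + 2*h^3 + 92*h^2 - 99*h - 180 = (h + 1)*(h^4 - 9*h^3 + 11*h^2 + 81*h - 180) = (h - 4)*(h + 1)*(h^3 - 5*h^2 - 9*h + 45) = (h - 5)*(h - 4)*(h + 1)*(h^2 - 9) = (h - 5)*(h - 4)*(h - 3)*(h + 1)*(h + 3)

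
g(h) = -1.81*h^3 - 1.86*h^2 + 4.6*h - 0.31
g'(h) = -5.43*h^2 - 3.72*h + 4.6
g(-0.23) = -1.44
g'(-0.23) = 5.17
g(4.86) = -229.66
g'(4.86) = -141.73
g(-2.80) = 11.96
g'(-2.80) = -27.56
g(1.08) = 0.21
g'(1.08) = -5.75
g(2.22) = -19.07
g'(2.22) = -30.42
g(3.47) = -82.37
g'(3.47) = -73.69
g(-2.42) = 3.32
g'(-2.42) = -18.20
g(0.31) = 0.88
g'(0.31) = 2.92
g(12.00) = -3340.63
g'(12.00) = -821.96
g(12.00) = -3340.63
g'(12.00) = -821.96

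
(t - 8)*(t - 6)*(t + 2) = t^3 - 12*t^2 + 20*t + 96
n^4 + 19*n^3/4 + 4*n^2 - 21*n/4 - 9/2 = (n - 1)*(n + 3/4)*(n + 2)*(n + 3)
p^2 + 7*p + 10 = (p + 2)*(p + 5)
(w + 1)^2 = w^2 + 2*w + 1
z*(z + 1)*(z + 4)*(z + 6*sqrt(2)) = z^4 + 5*z^3 + 6*sqrt(2)*z^3 + 4*z^2 + 30*sqrt(2)*z^2 + 24*sqrt(2)*z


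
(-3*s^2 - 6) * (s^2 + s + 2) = -3*s^4 - 3*s^3 - 12*s^2 - 6*s - 12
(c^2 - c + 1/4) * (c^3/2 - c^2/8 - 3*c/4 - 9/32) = c^5/2 - 5*c^4/8 - c^3/2 + 7*c^2/16 + 3*c/32 - 9/128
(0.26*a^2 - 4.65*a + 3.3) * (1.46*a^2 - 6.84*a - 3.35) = 0.3796*a^4 - 8.5674*a^3 + 35.753*a^2 - 6.9945*a - 11.055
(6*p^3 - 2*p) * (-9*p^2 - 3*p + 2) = -54*p^5 - 18*p^4 + 30*p^3 + 6*p^2 - 4*p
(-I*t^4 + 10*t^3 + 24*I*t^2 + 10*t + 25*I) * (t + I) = -I*t^5 + 11*t^4 + 34*I*t^3 - 14*t^2 + 35*I*t - 25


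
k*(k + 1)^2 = k^3 + 2*k^2 + k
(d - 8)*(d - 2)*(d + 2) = d^3 - 8*d^2 - 4*d + 32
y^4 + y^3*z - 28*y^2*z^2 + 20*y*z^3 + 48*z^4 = (y - 4*z)*(y - 2*z)*(y + z)*(y + 6*z)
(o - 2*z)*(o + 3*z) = o^2 + o*z - 6*z^2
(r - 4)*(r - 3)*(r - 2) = r^3 - 9*r^2 + 26*r - 24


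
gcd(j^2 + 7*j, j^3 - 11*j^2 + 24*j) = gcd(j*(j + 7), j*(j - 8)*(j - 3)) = j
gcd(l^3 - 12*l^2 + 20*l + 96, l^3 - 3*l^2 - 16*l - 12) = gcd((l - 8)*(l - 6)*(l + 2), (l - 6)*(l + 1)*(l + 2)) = l^2 - 4*l - 12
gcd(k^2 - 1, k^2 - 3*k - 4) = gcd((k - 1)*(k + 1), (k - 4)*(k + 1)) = k + 1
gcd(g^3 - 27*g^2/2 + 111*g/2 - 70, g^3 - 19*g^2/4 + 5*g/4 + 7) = g - 4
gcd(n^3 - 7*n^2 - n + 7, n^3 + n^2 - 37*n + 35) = n - 1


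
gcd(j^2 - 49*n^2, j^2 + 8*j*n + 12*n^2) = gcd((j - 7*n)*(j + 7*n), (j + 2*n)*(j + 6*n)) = 1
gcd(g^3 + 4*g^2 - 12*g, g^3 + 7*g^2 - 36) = g^2 + 4*g - 12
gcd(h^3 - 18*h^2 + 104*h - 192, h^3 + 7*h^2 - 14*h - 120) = h - 4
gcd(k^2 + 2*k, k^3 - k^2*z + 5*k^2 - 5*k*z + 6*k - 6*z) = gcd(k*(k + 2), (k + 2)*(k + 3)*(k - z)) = k + 2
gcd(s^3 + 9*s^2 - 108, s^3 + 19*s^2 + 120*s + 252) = s^2 + 12*s + 36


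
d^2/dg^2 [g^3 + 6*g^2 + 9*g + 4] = 6*g + 12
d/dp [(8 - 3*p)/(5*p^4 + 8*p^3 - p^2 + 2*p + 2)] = (45*p^4 - 112*p^3 - 195*p^2 + 16*p - 22)/(25*p^8 + 80*p^7 + 54*p^6 + 4*p^5 + 53*p^4 + 28*p^3 + 8*p + 4)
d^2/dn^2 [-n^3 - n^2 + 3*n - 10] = -6*n - 2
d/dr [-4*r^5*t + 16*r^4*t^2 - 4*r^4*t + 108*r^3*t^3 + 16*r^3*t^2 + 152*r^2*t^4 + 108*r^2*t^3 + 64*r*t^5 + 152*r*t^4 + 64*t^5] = 4*t*(-5*r^4 + 16*r^3*t - 4*r^3 + 81*r^2*t^2 + 12*r^2*t + 76*r*t^3 + 54*r*t^2 + 16*t^4 + 38*t^3)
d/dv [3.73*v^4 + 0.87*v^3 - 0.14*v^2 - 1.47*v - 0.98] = 14.92*v^3 + 2.61*v^2 - 0.28*v - 1.47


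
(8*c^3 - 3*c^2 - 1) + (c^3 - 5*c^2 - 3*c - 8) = 9*c^3 - 8*c^2 - 3*c - 9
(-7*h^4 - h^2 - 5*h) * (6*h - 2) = -42*h^5 + 14*h^4 - 6*h^3 - 28*h^2 + 10*h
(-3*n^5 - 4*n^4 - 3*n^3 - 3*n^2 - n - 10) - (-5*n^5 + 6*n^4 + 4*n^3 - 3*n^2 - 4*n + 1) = 2*n^5 - 10*n^4 - 7*n^3 + 3*n - 11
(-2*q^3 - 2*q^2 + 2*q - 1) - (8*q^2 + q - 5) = -2*q^3 - 10*q^2 + q + 4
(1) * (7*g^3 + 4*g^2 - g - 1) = 7*g^3 + 4*g^2 - g - 1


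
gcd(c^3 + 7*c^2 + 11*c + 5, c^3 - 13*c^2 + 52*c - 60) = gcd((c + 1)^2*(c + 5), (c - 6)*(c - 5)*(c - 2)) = 1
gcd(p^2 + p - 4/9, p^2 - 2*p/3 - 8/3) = p + 4/3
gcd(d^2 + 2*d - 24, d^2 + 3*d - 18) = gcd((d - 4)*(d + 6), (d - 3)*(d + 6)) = d + 6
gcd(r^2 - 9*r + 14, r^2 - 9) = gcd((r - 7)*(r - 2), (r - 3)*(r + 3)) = 1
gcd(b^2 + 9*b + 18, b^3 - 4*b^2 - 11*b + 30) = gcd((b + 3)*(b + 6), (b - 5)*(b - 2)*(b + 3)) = b + 3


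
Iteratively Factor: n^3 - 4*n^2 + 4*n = (n - 2)*(n^2 - 2*n) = (n - 2)^2*(n)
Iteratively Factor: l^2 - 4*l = (l)*(l - 4)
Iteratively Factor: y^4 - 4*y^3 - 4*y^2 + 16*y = (y - 2)*(y^3 - 2*y^2 - 8*y) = (y - 2)*(y + 2)*(y^2 - 4*y) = (y - 4)*(y - 2)*(y + 2)*(y)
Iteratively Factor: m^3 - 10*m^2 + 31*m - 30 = (m - 2)*(m^2 - 8*m + 15) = (m - 5)*(m - 2)*(m - 3)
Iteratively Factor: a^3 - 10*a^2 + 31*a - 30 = (a - 2)*(a^2 - 8*a + 15) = (a - 5)*(a - 2)*(a - 3)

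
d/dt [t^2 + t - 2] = 2*t + 1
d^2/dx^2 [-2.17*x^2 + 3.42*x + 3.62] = -4.34000000000000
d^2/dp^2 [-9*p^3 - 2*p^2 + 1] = -54*p - 4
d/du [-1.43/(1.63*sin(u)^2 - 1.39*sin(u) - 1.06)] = (4.6618*sin(u) - 1.9877)*cos(u)/(-1.63*sin(u)^2 + 1.39*sin(u) + 1.06)^2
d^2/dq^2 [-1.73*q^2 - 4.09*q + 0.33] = -3.46000000000000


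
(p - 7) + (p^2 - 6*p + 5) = p^2 - 5*p - 2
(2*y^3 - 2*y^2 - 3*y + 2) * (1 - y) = -2*y^4 + 4*y^3 + y^2 - 5*y + 2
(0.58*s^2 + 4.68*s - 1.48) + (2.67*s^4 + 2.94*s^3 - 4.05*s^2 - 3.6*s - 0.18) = 2.67*s^4 + 2.94*s^3 - 3.47*s^2 + 1.08*s - 1.66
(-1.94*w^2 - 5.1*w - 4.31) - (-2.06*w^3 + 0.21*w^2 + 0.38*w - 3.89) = 2.06*w^3 - 2.15*w^2 - 5.48*w - 0.419999999999999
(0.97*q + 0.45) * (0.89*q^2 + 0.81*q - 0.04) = 0.8633*q^3 + 1.1862*q^2 + 0.3257*q - 0.018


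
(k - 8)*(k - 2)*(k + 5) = k^3 - 5*k^2 - 34*k + 80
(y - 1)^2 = y^2 - 2*y + 1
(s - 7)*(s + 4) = s^2 - 3*s - 28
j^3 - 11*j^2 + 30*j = j*(j - 6)*(j - 5)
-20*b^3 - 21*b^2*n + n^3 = (-5*b + n)*(b + n)*(4*b + n)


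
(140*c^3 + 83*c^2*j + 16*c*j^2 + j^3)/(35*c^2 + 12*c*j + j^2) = 4*c + j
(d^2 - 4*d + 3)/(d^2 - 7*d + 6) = (d - 3)/(d - 6)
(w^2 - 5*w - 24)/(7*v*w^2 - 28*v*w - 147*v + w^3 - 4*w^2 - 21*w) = (w - 8)/(7*v*w - 49*v + w^2 - 7*w)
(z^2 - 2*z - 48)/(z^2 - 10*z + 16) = (z + 6)/(z - 2)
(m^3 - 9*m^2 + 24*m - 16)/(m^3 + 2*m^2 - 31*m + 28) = (m - 4)/(m + 7)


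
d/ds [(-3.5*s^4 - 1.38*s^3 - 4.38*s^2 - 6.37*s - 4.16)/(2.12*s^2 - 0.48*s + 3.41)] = (-14.84*s^5 + 2.1144*s^4 - 46.4152*s^3 + 1.4894*s^2 - 12.2332*s - 23.7185)/(4.4944*s^4 - 2.0352*s^3 + 14.6888*s^2 - 3.2736*s + 11.6281)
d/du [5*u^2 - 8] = 10*u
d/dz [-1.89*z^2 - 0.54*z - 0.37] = -3.78*z - 0.54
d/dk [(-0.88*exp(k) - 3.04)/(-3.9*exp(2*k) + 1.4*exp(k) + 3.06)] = (-3.432*exp(2*k) - 23.712*exp(k) + 1.5632)*exp(k)/(15.21*exp(4*k) - 10.92*exp(3*k) - 21.908*exp(2*k) + 8.568*exp(k) + 9.3636)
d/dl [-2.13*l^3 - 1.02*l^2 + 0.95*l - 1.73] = -6.39*l^2 - 2.04*l + 0.95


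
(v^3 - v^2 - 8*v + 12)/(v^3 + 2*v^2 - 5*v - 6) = (v - 2)/(v + 1)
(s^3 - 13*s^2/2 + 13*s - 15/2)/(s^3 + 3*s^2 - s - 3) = (2*s^2 - 11*s + 15)/(2*(s^2 + 4*s + 3))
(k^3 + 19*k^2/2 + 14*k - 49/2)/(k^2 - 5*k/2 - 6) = (-2*k^3 - 19*k^2 - 28*k + 49)/(-2*k^2 + 5*k + 12)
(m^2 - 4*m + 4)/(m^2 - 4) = (m - 2)/(m + 2)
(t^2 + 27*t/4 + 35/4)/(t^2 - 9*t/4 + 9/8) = 2*(4*t^2 + 27*t + 35)/(8*t^2 - 18*t + 9)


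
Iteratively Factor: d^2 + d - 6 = (d - 2)*(d + 3)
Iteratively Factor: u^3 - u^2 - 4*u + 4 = (u + 2)*(u^2 - 3*u + 2) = (u - 1)*(u + 2)*(u - 2)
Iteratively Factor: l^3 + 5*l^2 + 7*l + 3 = (l + 3)*(l^2 + 2*l + 1) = (l + 1)*(l + 3)*(l + 1)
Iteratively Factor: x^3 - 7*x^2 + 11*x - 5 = (x - 1)*(x^2 - 6*x + 5) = (x - 1)^2*(x - 5)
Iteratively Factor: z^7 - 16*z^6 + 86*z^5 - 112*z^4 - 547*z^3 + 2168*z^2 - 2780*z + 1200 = (z + 3)*(z^6 - 19*z^5 + 143*z^4 - 541*z^3 + 1076*z^2 - 1060*z + 400) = (z - 5)*(z + 3)*(z^5 - 14*z^4 + 73*z^3 - 176*z^2 + 196*z - 80) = (z - 5)*(z - 4)*(z + 3)*(z^4 - 10*z^3 + 33*z^2 - 44*z + 20) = (z - 5)*(z - 4)*(z - 2)*(z + 3)*(z^3 - 8*z^2 + 17*z - 10) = (z - 5)^2*(z - 4)*(z - 2)*(z + 3)*(z^2 - 3*z + 2) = (z - 5)^2*(z - 4)*(z - 2)*(z - 1)*(z + 3)*(z - 2)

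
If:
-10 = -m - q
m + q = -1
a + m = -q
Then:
No Solution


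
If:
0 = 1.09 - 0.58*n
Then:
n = 1.88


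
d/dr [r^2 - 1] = 2*r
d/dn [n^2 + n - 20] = 2*n + 1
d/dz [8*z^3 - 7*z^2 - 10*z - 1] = 24*z^2 - 14*z - 10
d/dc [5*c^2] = 10*c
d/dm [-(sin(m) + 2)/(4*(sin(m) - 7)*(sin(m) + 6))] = (sin(m)^2 + 4*sin(m) + 40)*cos(m)/(4*(sin(m) - 7)^2*(sin(m) + 6)^2)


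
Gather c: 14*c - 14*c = 0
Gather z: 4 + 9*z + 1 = 9*z + 5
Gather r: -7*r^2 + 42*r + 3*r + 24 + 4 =-7*r^2 + 45*r + 28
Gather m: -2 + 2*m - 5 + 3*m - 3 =5*m - 10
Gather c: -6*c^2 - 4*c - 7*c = -6*c^2 - 11*c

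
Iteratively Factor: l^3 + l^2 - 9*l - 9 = (l - 3)*(l^2 + 4*l + 3) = (l - 3)*(l + 3)*(l + 1)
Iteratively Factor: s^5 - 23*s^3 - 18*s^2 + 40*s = (s)*(s^4 - 23*s^2 - 18*s + 40) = s*(s + 4)*(s^3 - 4*s^2 - 7*s + 10) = s*(s + 2)*(s + 4)*(s^2 - 6*s + 5) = s*(s - 1)*(s + 2)*(s + 4)*(s - 5)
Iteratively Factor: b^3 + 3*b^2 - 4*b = (b)*(b^2 + 3*b - 4) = b*(b - 1)*(b + 4)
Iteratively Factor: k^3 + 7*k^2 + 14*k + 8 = (k + 4)*(k^2 + 3*k + 2) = (k + 2)*(k + 4)*(k + 1)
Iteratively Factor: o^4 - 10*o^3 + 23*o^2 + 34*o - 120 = (o - 4)*(o^3 - 6*o^2 - o + 30) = (o - 4)*(o - 3)*(o^2 - 3*o - 10) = (o - 4)*(o - 3)*(o + 2)*(o - 5)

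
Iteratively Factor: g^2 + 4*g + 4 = (g + 2)*(g + 2)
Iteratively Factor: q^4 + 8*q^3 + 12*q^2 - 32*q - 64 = (q + 4)*(q^3 + 4*q^2 - 4*q - 16) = (q - 2)*(q + 4)*(q^2 + 6*q + 8) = (q - 2)*(q + 4)^2*(q + 2)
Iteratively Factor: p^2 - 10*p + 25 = (p - 5)*(p - 5)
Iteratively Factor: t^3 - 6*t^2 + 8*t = (t - 2)*(t^2 - 4*t) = t*(t - 2)*(t - 4)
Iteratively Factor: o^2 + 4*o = (o)*(o + 4)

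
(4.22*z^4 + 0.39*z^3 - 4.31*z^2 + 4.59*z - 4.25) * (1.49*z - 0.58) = 6.2878*z^5 - 1.8665*z^4 - 6.6481*z^3 + 9.3389*z^2 - 8.9947*z + 2.465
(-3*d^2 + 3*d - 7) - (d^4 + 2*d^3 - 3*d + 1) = -d^4 - 2*d^3 - 3*d^2 + 6*d - 8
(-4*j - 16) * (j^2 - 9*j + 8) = -4*j^3 + 20*j^2 + 112*j - 128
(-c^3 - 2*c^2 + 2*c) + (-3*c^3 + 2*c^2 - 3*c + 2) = -4*c^3 - c + 2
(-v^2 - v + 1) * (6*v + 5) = -6*v^3 - 11*v^2 + v + 5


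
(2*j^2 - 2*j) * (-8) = -16*j^2 + 16*j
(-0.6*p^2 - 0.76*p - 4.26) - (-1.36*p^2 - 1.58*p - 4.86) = 0.76*p^2 + 0.82*p + 0.600000000000001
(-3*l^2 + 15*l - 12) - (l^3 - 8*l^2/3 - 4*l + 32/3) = -l^3 - l^2/3 + 19*l - 68/3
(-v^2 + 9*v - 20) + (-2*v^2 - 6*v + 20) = -3*v^2 + 3*v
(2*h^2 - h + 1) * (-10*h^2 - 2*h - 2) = -20*h^4 + 6*h^3 - 12*h^2 - 2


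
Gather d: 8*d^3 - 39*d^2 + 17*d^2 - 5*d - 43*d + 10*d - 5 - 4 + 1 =8*d^3 - 22*d^2 - 38*d - 8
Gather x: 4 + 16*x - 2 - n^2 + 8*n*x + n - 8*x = -n^2 + n + x*(8*n + 8) + 2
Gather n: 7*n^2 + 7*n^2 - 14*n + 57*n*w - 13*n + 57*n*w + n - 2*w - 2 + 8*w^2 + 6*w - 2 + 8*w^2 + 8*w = 14*n^2 + n*(114*w - 26) + 16*w^2 + 12*w - 4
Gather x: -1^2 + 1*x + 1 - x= 0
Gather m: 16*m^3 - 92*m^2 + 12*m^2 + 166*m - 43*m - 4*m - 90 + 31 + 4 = 16*m^3 - 80*m^2 + 119*m - 55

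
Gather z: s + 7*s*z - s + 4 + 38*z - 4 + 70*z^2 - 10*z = 70*z^2 + z*(7*s + 28)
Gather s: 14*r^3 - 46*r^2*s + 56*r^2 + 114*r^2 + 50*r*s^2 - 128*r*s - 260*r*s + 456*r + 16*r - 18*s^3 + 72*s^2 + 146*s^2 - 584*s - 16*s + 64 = 14*r^3 + 170*r^2 + 472*r - 18*s^3 + s^2*(50*r + 218) + s*(-46*r^2 - 388*r - 600) + 64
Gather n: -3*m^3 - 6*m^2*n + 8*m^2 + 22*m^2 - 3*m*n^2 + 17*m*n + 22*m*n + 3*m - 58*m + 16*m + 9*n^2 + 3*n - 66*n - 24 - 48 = -3*m^3 + 30*m^2 - 39*m + n^2*(9 - 3*m) + n*(-6*m^2 + 39*m - 63) - 72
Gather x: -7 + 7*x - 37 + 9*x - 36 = 16*x - 80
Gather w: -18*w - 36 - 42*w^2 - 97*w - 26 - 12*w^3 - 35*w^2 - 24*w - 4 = -12*w^3 - 77*w^2 - 139*w - 66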